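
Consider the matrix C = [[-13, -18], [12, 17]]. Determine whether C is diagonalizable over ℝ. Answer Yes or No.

Characteristic polynomial: p(μ) = μ^2 - 4μ - 5 = (μ - 5)(μ + 1).
All 2 eigenvalues are distinct, so C is diagonalizable.

Yes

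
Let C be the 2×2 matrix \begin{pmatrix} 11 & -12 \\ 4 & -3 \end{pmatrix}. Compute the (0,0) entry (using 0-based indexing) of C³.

Characteristic polynomial: s^2 - 8s + 15 = (s - 5)(s - 3), so the eigenvalues are 3, 5.
s=5: eigenvector (2, 1).
s=3: eigenvector (-3, -2).
P = [[2, -3], [1, -2]], D = diag(5, 3), P⁻¹ = [[2, -3], [1, -2]].
C³ = P·diag(125, 27)·P⁻¹ = [[419, -588], [196, -267]].
The requested entry is 419.

419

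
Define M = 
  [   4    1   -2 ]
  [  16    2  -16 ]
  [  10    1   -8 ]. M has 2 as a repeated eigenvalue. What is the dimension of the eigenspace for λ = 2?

M − 2I = [[2, 1, -2], [16, 0, -16], [10, 1, -10]].
This matrix has rank 2, so its null space has dimension 3 − 2 = 1.

1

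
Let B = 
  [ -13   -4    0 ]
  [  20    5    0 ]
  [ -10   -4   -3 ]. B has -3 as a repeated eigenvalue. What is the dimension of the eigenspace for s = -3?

2

B + 3I = [[-10, -4, 0], [20, 8, 0], [-10, -4, 0]].
This matrix has rank 1, so its null space has dimension 3 − 1 = 2.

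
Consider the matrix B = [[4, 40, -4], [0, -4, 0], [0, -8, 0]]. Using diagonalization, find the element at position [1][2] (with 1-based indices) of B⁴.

512

Characteristic polynomial: r^3 - 16r = r(r - 4)(r + 4), so the eigenvalues are -4, 0, 4.
r=4: eigenvector (1, 0, 0).
r=0: eigenvector (1, 0, 1).
r=-4: eigenvector (-4, 1, 2).
P = [[1, 1, -4], [0, 0, 1], [0, 1, 2]], D = diag(4, 0, -4), P⁻¹ = [[1, 6, -1], [0, -2, 1], [0, 1, 0]].
B⁴ = P·diag(256, 0, 256)·P⁻¹ = [[256, 512, -256], [0, 256, 0], [0, 512, 0]].
The requested entry is 512.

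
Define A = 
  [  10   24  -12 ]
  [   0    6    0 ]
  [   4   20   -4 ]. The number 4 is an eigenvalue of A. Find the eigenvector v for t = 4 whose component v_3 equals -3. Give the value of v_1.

-6

A − 4I = [[6, 24, -12], [0, 2, 0], [4, 20, -8]].
Solving (A − 4I)v = 0 gives the eigenspace spanned by (-6, 0, -3).
With v_3 = -3, v = (-6, 0, -3), so v_1 = -6.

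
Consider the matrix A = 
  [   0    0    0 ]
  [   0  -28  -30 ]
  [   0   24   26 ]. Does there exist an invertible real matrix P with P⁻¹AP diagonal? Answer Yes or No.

Characteristic polynomial: p(μ) = μ^3 + 2μ^2 - 8μ = μ(μ - 2)(μ + 4).
All 3 eigenvalues are distinct, so A is diagonalizable.

Yes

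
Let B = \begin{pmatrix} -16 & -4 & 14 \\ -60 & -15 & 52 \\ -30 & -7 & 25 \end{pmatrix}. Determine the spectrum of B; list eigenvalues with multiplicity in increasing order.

Characteristic polynomial: p(s) = s^3 + 6s^2 + 9s + 4 = (s + 1)^2(s + 4).
Roots (with multiplicity): -4, -1, -1.

-4, -1, -1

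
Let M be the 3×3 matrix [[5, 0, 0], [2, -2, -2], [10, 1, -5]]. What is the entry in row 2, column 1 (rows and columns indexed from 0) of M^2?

Characteristic polynomial: λ^3 + 2λ^2 - 23λ - 60 = (λ - 5)(λ + 3)(λ + 4), so the eigenvalues are -4, -3, 5.
λ=5: eigenvector (1, 0, 1).
λ=-3: eigenvector (0, -2, -1).
λ=-4: eigenvector (0, 1, 1).
P = [[1, 0, 0], [0, -2, 1], [1, -1, 1]], D = diag(5, -3, -4), P⁻¹ = [[1, 0, 0], [-1, -1, 1], [-2, -1, 2]].
M² = P·diag(25, 9, 16)·P⁻¹ = [[25, 0, 0], [-14, 2, 14], [2, -7, 23]].
The requested entry is -7.

-7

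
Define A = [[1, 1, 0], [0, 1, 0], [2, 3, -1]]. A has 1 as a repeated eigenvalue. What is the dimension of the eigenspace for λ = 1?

1

A − 1I = [[0, 1, 0], [0, 0, 0], [2, 3, -2]].
This matrix has rank 2, so its null space has dimension 3 − 2 = 1.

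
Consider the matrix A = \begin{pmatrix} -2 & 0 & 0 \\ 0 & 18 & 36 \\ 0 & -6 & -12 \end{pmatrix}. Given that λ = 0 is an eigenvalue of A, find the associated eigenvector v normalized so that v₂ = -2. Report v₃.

A = [[-2, 0, 0], [0, 18, 36], [0, -6, -12]].
Solving (A)v = 0 gives the eigenspace spanned by (0, -2, 1).
With v₂ = -2, v = (0, -2, 1), so v₃ = 1.

1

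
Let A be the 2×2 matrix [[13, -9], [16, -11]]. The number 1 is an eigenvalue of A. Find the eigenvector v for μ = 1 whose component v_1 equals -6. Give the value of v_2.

-8

A − 1I = [[12, -9], [16, -12]].
Solving (A − 1I)v = 0 gives the eigenspace spanned by (-6, -8).
With v_1 = -6, v = (-6, -8), so v_2 = -8.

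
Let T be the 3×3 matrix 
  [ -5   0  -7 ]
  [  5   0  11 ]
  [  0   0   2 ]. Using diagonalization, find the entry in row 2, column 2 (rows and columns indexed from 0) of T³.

8

Characteristic polynomial: s^3 + 3s^2 - 10s = s(s - 2)(s + 5), so the eigenvalues are -5, 0, 2.
s=-5: eigenvector (1, -1, 0).
s=0: eigenvector (0, 1, 0).
s=2: eigenvector (-1, 3, 1).
P = [[1, 0, -1], [-1, 1, 3], [0, 0, 1]], D = diag(-5, 0, 2), P⁻¹ = [[1, 0, 1], [1, 1, -2], [0, 0, 1]].
T³ = P·diag(-125, 0, 8)·P⁻¹ = [[-125, 0, -133], [125, 0, 149], [0, 0, 8]].
The requested entry is 8.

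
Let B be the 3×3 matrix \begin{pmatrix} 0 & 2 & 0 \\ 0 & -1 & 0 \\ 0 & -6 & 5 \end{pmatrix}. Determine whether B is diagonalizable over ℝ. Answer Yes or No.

Yes

Characteristic polynomial: p(μ) = μ^3 - 4μ^2 - 5μ = μ(μ - 5)(μ + 1).
All 3 eigenvalues are distinct, so B is diagonalizable.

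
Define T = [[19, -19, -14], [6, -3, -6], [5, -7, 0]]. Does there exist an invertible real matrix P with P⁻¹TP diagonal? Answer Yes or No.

No

Characteristic polynomial: p(λ) = λ^3 - 16λ^2 + 85λ - 150 = (λ - 6)(λ - 5)^2.
λ = 5 has algebraic multiplicity 2; rank(T − 5I) = 2, so geometric multiplicity = 1.
Geometric multiplicity < algebraic multiplicity, so T is not diagonalizable.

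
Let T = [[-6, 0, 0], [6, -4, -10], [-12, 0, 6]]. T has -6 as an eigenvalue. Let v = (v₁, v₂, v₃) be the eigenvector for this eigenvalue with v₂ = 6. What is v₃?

T + 6I = [[0, 0, 0], [6, 2, -10], [-12, 0, 12]].
Solving (T + 6I)v = 0 gives the eigenspace spanned by (3, 6, 3).
With v₂ = 6, v = (3, 6, 3), so v₃ = 3.

3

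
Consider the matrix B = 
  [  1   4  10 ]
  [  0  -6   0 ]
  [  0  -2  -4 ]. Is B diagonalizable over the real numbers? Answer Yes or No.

Characteristic polynomial: p(λ) = λ^3 + 9λ^2 + 14λ - 24 = (λ - 1)(λ + 4)(λ + 6).
All 3 eigenvalues are distinct, so B is diagonalizable.

Yes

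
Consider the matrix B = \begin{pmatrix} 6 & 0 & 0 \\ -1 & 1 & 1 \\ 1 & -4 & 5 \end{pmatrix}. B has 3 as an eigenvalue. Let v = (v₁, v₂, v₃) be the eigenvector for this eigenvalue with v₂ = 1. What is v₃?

B − 3I = [[3, 0, 0], [-1, -2, 1], [1, -4, 2]].
Solving (B − 3I)v = 0 gives the eigenspace spanned by (0, 1, 2).
With v₂ = 1, v = (0, 1, 2), so v₃ = 2.

2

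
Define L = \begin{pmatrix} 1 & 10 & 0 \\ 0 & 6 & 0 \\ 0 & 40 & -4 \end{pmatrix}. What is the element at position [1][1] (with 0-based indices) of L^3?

Characteristic polynomial: λ^3 - 3λ^2 - 22λ + 24 = (λ - 6)(λ - 1)(λ + 4), so the eigenvalues are -4, 1, 6.
λ=1: eigenvector (1, 0, 0).
λ=6: eigenvector (2, 1, 4).
λ=-4: eigenvector (0, 0, 1).
P = [[1, 2, 0], [0, 1, 0], [0, 4, 1]], D = diag(1, 6, -4), P⁻¹ = [[1, -2, 0], [0, 1, 0], [0, -4, 1]].
L³ = P·diag(1, 216, -64)·P⁻¹ = [[1, 430, 0], [0, 216, 0], [0, 1120, -64]].
The requested entry is 216.

216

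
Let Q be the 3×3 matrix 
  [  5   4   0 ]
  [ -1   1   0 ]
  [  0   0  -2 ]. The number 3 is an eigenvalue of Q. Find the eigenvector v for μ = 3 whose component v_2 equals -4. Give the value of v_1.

Q − 3I = [[2, 4, 0], [-1, -2, 0], [0, 0, -5]].
Solving (Q − 3I)v = 0 gives the eigenspace spanned by (8, -4, 0).
With v_2 = -4, v = (8, -4, 0), so v_1 = 8.

8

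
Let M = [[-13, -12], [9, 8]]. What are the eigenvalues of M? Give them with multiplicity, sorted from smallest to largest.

-4, -1

Characteristic polynomial: p(r) = r^2 + 5r + 4 = (r + 1)(r + 4).
Roots (with multiplicity): -4, -1.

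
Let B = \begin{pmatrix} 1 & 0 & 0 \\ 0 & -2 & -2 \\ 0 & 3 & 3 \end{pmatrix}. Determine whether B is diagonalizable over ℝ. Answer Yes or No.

Characteristic polynomial: p(μ) = μ^3 - 2μ^2 + μ = μ(μ - 1)^2.
μ = 1 has algebraic multiplicity 2; rank(B − 1I) = 1, so geometric multiplicity = 2.
Every eigenvalue has geometric = algebraic multiplicity, so B is diagonalizable.

Yes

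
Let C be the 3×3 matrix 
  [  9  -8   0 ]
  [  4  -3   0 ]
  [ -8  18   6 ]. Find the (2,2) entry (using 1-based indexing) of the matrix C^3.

-123

Characteristic polynomial: r^3 - 12r^2 + 41r - 30 = (r - 6)(r - 5)(r - 1), so the eigenvalues are 1, 5, 6.
r=6: eigenvector (0, 0, 1).
r=5: eigenvector (-2, -1, 2).
r=1: eigenvector (1, 1, -2).
P = [[0, -2, 1], [0, -1, 1], [1, 2, -2]], D = diag(6, 5, 1), P⁻¹ = [[0, 2, 1], [-1, 1, 0], [-1, 2, 0]].
C³ = P·diag(216, 125, 1)·P⁻¹ = [[249, -248, 0], [124, -123, 0], [-248, 678, 216]].
The requested entry is -123.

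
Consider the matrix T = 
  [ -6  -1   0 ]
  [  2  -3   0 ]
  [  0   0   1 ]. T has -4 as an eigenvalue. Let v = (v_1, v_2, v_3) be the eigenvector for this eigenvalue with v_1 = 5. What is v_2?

T + 4I = [[-2, -1, 0], [2, 1, 0], [0, 0, 5]].
Solving (T + 4I)v = 0 gives the eigenspace spanned by (5, -10, 0).
With v_1 = 5, v = (5, -10, 0), so v_2 = -10.

-10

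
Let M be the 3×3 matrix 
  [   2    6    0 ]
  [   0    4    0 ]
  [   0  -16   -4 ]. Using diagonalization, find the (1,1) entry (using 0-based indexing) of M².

Characteristic polynomial: μ^3 - 2μ^2 - 16μ + 32 = (μ - 4)(μ - 2)(μ + 4), so the eigenvalues are -4, 2, 4.
μ=2: eigenvector (1, 0, 0).
μ=4: eigenvector (3, 1, -2).
μ=-4: eigenvector (0, 0, 1).
P = [[1, 3, 0], [0, 1, 0], [0, -2, 1]], D = diag(2, 4, -4), P⁻¹ = [[1, -3, 0], [0, 1, 0], [0, 2, 1]].
M² = P·diag(4, 16, 16)·P⁻¹ = [[4, 36, 0], [0, 16, 0], [0, 0, 16]].
The requested entry is 16.

16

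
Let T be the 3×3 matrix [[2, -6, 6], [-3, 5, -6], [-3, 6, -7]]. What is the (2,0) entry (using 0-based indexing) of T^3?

Characteristic polynomial: s^3 - 3s - 2 = (s - 2)(s + 1)^2, so the eigenvalues are -1, -1, 2.
s=2: eigenvector (1, -1, -1).
s=-1: eigenvector (2, 1, 0).
s=-1: eigenvector (0, 1, 1).
P = [[1, 2, 0], [-1, 1, 1], [-1, 0, 1]], D = diag(2, -1, -1), P⁻¹ = [[1, -2, 2], [0, 1, -1], [1, -2, 3]].
T³ = P·diag(8, -1, -1)·P⁻¹ = [[8, -18, 18], [-9, 17, -18], [-9, 18, -19]].
The requested entry is -9.

-9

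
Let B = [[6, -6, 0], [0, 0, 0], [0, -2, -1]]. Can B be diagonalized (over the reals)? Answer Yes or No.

Yes

Characteristic polynomial: p(μ) = μ^3 - 5μ^2 - 6μ = μ(μ - 6)(μ + 1).
All 3 eigenvalues are distinct, so B is diagonalizable.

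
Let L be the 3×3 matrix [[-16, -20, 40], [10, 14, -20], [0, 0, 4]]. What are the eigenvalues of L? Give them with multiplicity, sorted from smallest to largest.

Characteristic polynomial: p(t) = t^3 - 2t^2 - 32t + 96 = (t - 4)^2(t + 6).
Roots (with multiplicity): -6, 4, 4.

-6, 4, 4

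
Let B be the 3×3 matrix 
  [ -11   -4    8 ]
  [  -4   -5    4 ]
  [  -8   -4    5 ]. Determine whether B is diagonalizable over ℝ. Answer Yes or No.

Characteristic polynomial: p(λ) = λ^3 + 11λ^2 + 39λ + 45 = (λ + 3)^2(λ + 5).
λ = -3 has algebraic multiplicity 2; rank(B + 3I) = 1, so geometric multiplicity = 2.
Every eigenvalue has geometric = algebraic multiplicity, so B is diagonalizable.

Yes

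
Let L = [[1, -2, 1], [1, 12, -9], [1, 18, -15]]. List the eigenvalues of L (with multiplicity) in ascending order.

Characteristic polynomial: p(r) = r^3 + 2r^2 - 20r + 24 = (r - 2)^2(r + 6).
Roots (with multiplicity): -6, 2, 2.

-6, 2, 2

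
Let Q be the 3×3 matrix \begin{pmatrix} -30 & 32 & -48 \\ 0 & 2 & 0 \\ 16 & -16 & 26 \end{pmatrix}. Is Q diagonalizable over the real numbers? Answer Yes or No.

Yes

Characteristic polynomial: p(s) = s^3 + 2s^2 - 20s + 24 = (s - 2)^2(s + 6).
s = 2 has algebraic multiplicity 2; rank(Q − 2I) = 1, so geometric multiplicity = 2.
Every eigenvalue has geometric = algebraic multiplicity, so Q is diagonalizable.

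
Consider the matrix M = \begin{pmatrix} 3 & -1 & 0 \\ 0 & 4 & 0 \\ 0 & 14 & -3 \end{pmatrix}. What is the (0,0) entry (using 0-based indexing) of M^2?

Characteristic polynomial: r^3 - 4r^2 - 9r + 36 = (r - 4)(r - 3)(r + 3), so the eigenvalues are -3, 3, 4.
r=3: eigenvector (1, 0, 0).
r=4: eigenvector (-1, 1, 2).
r=-3: eigenvector (0, 0, 1).
P = [[1, -1, 0], [0, 1, 0], [0, 2, 1]], D = diag(3, 4, -3), P⁻¹ = [[1, 1, 0], [0, 1, 0], [0, -2, 1]].
M² = P·diag(9, 16, 9)·P⁻¹ = [[9, -7, 0], [0, 16, 0], [0, 14, 9]].
The requested entry is 9.

9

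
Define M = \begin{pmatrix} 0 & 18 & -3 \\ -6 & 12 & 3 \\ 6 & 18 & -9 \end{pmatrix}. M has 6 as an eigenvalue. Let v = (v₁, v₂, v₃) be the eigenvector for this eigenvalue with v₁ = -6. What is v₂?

-3

M − 6I = [[-6, 18, -3], [-6, 6, 3], [6, 18, -15]].
Solving (M − 6I)v = 0 gives the eigenspace spanned by (-6, -3, -6).
With v₁ = -6, v = (-6, -3, -6), so v₂ = -3.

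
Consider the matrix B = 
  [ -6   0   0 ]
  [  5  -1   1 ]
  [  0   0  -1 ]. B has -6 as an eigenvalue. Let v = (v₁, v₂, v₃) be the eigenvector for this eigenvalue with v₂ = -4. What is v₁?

4

B + 6I = [[0, 0, 0], [5, 5, 1], [0, 0, 5]].
Solving (B + 6I)v = 0 gives the eigenspace spanned by (4, -4, 0).
With v₂ = -4, v = (4, -4, 0), so v₁ = 4.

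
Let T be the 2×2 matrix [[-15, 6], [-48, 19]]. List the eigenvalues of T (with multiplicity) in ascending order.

Characteristic polynomial: p(μ) = μ^2 - 4μ + 3 = (μ - 3)(μ - 1).
Roots (with multiplicity): 1, 3.

1, 3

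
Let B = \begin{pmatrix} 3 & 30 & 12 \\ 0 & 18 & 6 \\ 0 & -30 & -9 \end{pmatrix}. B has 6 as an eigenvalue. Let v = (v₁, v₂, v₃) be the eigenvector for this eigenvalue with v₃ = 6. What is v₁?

-6

B − 6I = [[-3, 30, 12], [0, 12, 6], [0, -30, -15]].
Solving (B − 6I)v = 0 gives the eigenspace spanned by (-6, -3, 6).
With v₃ = 6, v = (-6, -3, 6), so v₁ = -6.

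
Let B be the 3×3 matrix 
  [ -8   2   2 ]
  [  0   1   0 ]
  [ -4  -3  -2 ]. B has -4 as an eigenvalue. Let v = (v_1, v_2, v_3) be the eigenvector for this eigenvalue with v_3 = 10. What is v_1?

B + 4I = [[-4, 2, 2], [0, 5, 0], [-4, -3, 2]].
Solving (B + 4I)v = 0 gives the eigenspace spanned by (5, 0, 10).
With v_3 = 10, v = (5, 0, 10), so v_1 = 5.

5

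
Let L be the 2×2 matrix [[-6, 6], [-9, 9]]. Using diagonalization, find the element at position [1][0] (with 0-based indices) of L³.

Characteristic polynomial: s^2 - 3s = s(s - 3), so the eigenvalues are 0, 3.
s=3: eigenvector (-2, -3).
s=0: eigenvector (1, 1).
P = [[-2, 1], [-3, 1]], D = diag(3, 0), P⁻¹ = [[1, -1], [3, -2]].
L³ = P·diag(27, 0)·P⁻¹ = [[-54, 54], [-81, 81]].
The requested entry is -81.

-81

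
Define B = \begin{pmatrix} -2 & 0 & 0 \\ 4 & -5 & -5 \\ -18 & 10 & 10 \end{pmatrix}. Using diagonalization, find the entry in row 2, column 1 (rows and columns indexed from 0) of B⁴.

1250

Characteristic polynomial: s^3 - 3s^2 - 10s = s(s - 5)(s + 2), so the eigenvalues are -2, 0, 5.
s=-2: eigenvector (1, 3, -1).
s=0: eigenvector (0, -1, 1).
s=5: eigenvector (0, -1, 2).
P = [[1, 0, 0], [3, -1, -1], [-1, 1, 2]], D = diag(-2, 0, 5), P⁻¹ = [[1, 0, 0], [5, -2, -1], [-2, 1, 1]].
B⁴ = P·diag(16, 0, 625)·P⁻¹ = [[16, 0, 0], [1298, -625, -625], [-2516, 1250, 1250]].
The requested entry is 1250.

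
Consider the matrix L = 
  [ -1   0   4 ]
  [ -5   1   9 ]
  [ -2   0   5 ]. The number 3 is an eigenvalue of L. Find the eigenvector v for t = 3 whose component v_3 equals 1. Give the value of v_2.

L − 3I = [[-4, 0, 4], [-5, -2, 9], [-2, 0, 2]].
Solving (L − 3I)v = 0 gives the eigenspace spanned by (1, 2, 1).
With v_3 = 1, v = (1, 2, 1), so v_2 = 2.

2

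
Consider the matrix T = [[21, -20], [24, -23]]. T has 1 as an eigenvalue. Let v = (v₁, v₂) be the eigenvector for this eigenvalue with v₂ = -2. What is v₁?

T − 1I = [[20, -20], [24, -24]].
Solving (T − 1I)v = 0 gives the eigenspace spanned by (-2, -2).
With v₂ = -2, v = (-2, -2), so v₁ = -2.

-2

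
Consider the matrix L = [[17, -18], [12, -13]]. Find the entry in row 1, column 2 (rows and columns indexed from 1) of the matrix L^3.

-378

Characteristic polynomial: t^2 - 4t - 5 = (t - 5)(t + 1), so the eigenvalues are -1, 5.
t=5: eigenvector (-3, -2).
t=-1: eigenvector (1, 1).
P = [[-3, 1], [-2, 1]], D = diag(5, -1), P⁻¹ = [[-1, 1], [-2, 3]].
L³ = P·diag(125, -1)·P⁻¹ = [[377, -378], [252, -253]].
The requested entry is -378.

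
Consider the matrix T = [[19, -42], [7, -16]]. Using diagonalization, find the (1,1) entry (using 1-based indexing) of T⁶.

Characteristic polynomial: λ^2 - 3λ - 10 = (λ - 5)(λ + 2), so the eigenvalues are -2, 5.
λ=-2: eigenvector (2, 1).
λ=5: eigenvector (3, 1).
P = [[2, 3], [1, 1]], D = diag(-2, 5), P⁻¹ = [[-1, 3], [1, -2]].
T⁶ = P·diag(64, 15625)·P⁻¹ = [[46747, -93366], [15561, -31058]].
The requested entry is 46747.

46747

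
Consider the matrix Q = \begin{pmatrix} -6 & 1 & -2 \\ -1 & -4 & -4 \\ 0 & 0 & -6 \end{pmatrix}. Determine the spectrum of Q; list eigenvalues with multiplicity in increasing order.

Characteristic polynomial: p(s) = s^3 + 16s^2 + 85s + 150 = (s + 5)^2(s + 6).
Roots (with multiplicity): -6, -5, -5.

-6, -5, -5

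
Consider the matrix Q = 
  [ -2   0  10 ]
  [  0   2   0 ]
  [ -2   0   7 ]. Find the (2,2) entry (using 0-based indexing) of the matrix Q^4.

341

Characteristic polynomial: λ^3 - 7λ^2 + 16λ - 12 = (λ - 3)(λ - 2)^2, so the eigenvalues are 2, 2, 3.
λ=2: eigenvector (5, 0, 2).
λ=2: eigenvector (0, 1, 0).
λ=3: eigenvector (2, 0, 1).
P = [[5, 0, 2], [0, 1, 0], [2, 0, 1]], D = diag(2, 2, 3), P⁻¹ = [[1, 0, -2], [0, 1, 0], [-2, 0, 5]].
Q⁴ = P·diag(16, 16, 81)·P⁻¹ = [[-244, 0, 650], [0, 16, 0], [-130, 0, 341]].
The requested entry is 341.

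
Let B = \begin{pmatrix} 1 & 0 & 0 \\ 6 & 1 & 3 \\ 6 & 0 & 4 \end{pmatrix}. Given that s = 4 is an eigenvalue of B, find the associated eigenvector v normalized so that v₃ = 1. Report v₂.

B − 4I = [[-3, 0, 0], [6, -3, 3], [6, 0, 0]].
Solving (B − 4I)v = 0 gives the eigenspace spanned by (0, 1, 1).
With v₃ = 1, v = (0, 1, 1), so v₂ = 1.

1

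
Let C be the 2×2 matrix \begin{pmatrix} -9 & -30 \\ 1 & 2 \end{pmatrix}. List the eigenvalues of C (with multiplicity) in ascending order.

Characteristic polynomial: p(r) = r^2 + 7r + 12 = (r + 3)(r + 4).
Roots (with multiplicity): -4, -3.

-4, -3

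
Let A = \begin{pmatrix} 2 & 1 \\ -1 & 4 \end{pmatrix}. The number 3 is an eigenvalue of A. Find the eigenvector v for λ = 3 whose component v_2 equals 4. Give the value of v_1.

A − 3I = [[-1, 1], [-1, 1]].
Solving (A − 3I)v = 0 gives the eigenspace spanned by (4, 4).
With v_2 = 4, v = (4, 4), so v_1 = 4.

4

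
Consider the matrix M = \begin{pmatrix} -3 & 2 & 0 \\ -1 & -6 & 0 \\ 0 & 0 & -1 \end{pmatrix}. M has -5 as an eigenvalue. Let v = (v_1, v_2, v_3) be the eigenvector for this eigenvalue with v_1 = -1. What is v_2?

M + 5I = [[2, 2, 0], [-1, -1, 0], [0, 0, 4]].
Solving (M + 5I)v = 0 gives the eigenspace spanned by (-1, 1, 0).
With v_1 = -1, v = (-1, 1, 0), so v_2 = 1.

1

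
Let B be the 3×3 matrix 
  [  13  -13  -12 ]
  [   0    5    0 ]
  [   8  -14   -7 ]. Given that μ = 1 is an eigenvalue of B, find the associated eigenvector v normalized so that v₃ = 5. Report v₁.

5

B − 1I = [[12, -13, -12], [0, 4, 0], [8, -14, -8]].
Solving (B − 1I)v = 0 gives the eigenspace spanned by (5, 0, 5).
With v₃ = 5, v = (5, 0, 5), so v₁ = 5.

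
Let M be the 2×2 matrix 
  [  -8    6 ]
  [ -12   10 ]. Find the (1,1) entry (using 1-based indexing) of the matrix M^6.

Characteristic polynomial: r^2 - 2r - 8 = (r - 4)(r + 2), so the eigenvalues are -2, 4.
r=4: eigenvector (-1, -2).
r=-2: eigenvector (1, 1).
P = [[-1, 1], [-2, 1]], D = diag(4, -2), P⁻¹ = [[1, -1], [2, -1]].
M⁶ = P·diag(4096, 64)·P⁻¹ = [[-3968, 4032], [-8064, 8128]].
The requested entry is -3968.

-3968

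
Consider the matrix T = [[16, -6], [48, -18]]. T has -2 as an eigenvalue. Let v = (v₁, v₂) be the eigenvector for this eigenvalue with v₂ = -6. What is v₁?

T + 2I = [[18, -6], [48, -16]].
Solving (T + 2I)v = 0 gives the eigenspace spanned by (-2, -6).
With v₂ = -6, v = (-2, -6), so v₁ = -2.

-2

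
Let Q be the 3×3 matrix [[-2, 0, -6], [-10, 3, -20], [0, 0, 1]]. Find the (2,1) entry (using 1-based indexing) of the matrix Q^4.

Characteristic polynomial: r^3 - 2r^2 - 5r + 6 = (r - 3)(r - 1)(r + 2), so the eigenvalues are -2, 1, 3.
r=3: eigenvector (0, 1, 0).
r=-2: eigenvector (1, 2, 0).
r=1: eigenvector (-2, 0, 1).
P = [[0, 1, -2], [1, 2, 0], [0, 0, 1]], D = diag(3, -2, 1), P⁻¹ = [[-2, 1, -4], [1, 0, 2], [0, 0, 1]].
Q⁴ = P·diag(81, 16, 1)·P⁻¹ = [[16, 0, 30], [-130, 81, -260], [0, 0, 1]].
The requested entry is -130.

-130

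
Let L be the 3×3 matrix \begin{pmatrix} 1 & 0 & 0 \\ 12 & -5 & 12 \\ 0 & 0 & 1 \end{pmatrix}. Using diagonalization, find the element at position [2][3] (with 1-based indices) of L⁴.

-1248

Characteristic polynomial: t^3 + 3t^2 - 9t + 5 = (t - 1)^2(t + 5), so the eigenvalues are -5, 1, 1.
t=1: eigenvector (3, 2, -2).
t=-5: eigenvector (0, 1, 0).
t=1: eigenvector (-1, 0, 1).
P = [[3, 0, -1], [2, 1, 0], [-2, 0, 1]], D = diag(1, -5, 1), P⁻¹ = [[1, 0, 1], [-2, 1, -2], [2, 0, 3]].
L⁴ = P·diag(1, 625, 1)·P⁻¹ = [[1, 0, 0], [-1248, 625, -1248], [0, 0, 1]].
The requested entry is -1248.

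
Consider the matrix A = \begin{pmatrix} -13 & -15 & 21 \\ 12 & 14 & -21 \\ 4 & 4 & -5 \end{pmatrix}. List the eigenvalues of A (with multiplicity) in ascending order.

Characteristic polynomial: p(r) = r^3 + 4r^2 - 7r - 10 = (r - 2)(r + 1)(r + 5).
Roots (with multiplicity): -5, -1, 2.

-5, -1, 2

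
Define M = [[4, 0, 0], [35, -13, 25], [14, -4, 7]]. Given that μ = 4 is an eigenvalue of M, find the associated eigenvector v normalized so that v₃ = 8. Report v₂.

M − 4I = [[0, 0, 0], [35, -17, 25], [14, -4, 3]].
Solving (M − 4I)v = 0 gives the eigenspace spanned by (4, 20, 8).
With v₃ = 8, v = (4, 20, 8), so v₂ = 20.

20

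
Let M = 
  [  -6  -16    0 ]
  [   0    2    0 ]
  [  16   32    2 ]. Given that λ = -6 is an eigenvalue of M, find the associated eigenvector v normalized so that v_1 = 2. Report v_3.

M + 6I = [[0, -16, 0], [0, 8, 0], [16, 32, 8]].
Solving (M + 6I)v = 0 gives the eigenspace spanned by (2, 0, -4).
With v_1 = 2, v = (2, 0, -4), so v_3 = -4.

-4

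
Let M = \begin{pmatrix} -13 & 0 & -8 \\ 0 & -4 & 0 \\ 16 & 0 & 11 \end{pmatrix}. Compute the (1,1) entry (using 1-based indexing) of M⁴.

1169

Characteristic polynomial: μ^3 + 6μ^2 - 7μ - 60 = (μ - 3)(μ + 4)(μ + 5), so the eigenvalues are -5, -4, 3.
μ=-5: eigenvector (1, 0, -1).
μ=-4: eigenvector (0, 1, 0).
μ=3: eigenvector (-1, 0, 2).
P = [[1, 0, -1], [0, 1, 0], [-1, 0, 2]], D = diag(-5, -4, 3), P⁻¹ = [[2, 0, 1], [0, 1, 0], [1, 0, 1]].
M⁴ = P·diag(625, 256, 81)·P⁻¹ = [[1169, 0, 544], [0, 256, 0], [-1088, 0, -463]].
The requested entry is 1169.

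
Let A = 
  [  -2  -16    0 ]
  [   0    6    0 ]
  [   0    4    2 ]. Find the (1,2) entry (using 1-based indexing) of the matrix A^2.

Characteristic polynomial: λ^3 - 6λ^2 - 4λ + 24 = (λ - 6)(λ - 2)(λ + 2), so the eigenvalues are -2, 2, 6.
λ=2: eigenvector (0, 0, 1).
λ=6: eigenvector (-2, 1, 1).
λ=-2: eigenvector (1, 0, 0).
P = [[0, -2, 1], [0, 1, 0], [1, 1, 0]], D = diag(2, 6, -2), P⁻¹ = [[0, -1, 1], [0, 1, 0], [1, 2, 0]].
A² = P·diag(4, 36, 4)·P⁻¹ = [[4, -64, 0], [0, 36, 0], [0, 32, 4]].
The requested entry is -64.

-64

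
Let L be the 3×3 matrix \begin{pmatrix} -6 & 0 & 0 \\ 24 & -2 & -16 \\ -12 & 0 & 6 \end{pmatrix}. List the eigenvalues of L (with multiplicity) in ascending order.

-6, -2, 6

Characteristic polynomial: p(λ) = λ^3 + 2λ^2 - 36λ - 72 = (λ - 6)(λ + 2)(λ + 6).
Roots (with multiplicity): -6, -2, 6.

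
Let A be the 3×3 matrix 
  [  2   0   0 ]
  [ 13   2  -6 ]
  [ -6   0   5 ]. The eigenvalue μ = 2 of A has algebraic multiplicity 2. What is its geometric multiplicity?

1

A − 2I = [[0, 0, 0], [13, 0, -6], [-6, 0, 3]].
This matrix has rank 2, so its null space has dimension 3 − 2 = 1.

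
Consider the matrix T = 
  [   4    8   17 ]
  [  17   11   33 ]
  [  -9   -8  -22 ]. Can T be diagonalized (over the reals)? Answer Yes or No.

No

Characteristic polynomial: p(r) = r^3 + 7r^2 - 5r - 75 = (r - 3)(r + 5)^2.
r = -5 has algebraic multiplicity 2; rank(T + 5I) = 2, so geometric multiplicity = 1.
Geometric multiplicity < algebraic multiplicity, so T is not diagonalizable.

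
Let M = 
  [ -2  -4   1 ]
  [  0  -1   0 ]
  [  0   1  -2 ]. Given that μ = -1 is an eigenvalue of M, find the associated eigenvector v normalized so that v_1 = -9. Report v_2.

M + 1I = [[-1, -4, 1], [0, 0, 0], [0, 1, -1]].
Solving (M + 1I)v = 0 gives the eigenspace spanned by (-9, 3, 3).
With v_1 = -9, v = (-9, 3, 3), so v_2 = 3.

3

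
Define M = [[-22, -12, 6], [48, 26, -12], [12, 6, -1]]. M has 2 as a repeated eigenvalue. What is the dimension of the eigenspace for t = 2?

2

M − 2I = [[-24, -12, 6], [48, 24, -12], [12, 6, -3]].
This matrix has rank 1, so its null space has dimension 3 − 1 = 2.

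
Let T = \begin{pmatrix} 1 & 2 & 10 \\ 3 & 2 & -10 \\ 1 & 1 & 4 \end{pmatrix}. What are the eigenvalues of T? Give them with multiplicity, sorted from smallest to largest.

Characteristic polynomial: p(μ) = μ^3 - 7μ^2 + 8μ + 16 = (μ - 4)^2(μ + 1).
Roots (with multiplicity): -1, 4, 4.

-1, 4, 4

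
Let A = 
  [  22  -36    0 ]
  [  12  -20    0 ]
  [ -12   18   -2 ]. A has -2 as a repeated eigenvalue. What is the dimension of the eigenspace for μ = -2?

A + 2I = [[24, -36, 0], [12, -18, 0], [-12, 18, 0]].
This matrix has rank 1, so its null space has dimension 3 − 1 = 2.

2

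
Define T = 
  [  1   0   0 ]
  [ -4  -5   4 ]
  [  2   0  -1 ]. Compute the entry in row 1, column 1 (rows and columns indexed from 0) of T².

Characteristic polynomial: μ^3 + 5μ^2 - μ - 5 = (μ - 1)(μ + 1)(μ + 5), so the eigenvalues are -5, -1, 1.
μ=1: eigenvector (1, 0, 1).
μ=-5: eigenvector (0, 1, 0).
μ=-1: eigenvector (0, 1, 1).
P = [[1, 0, 0], [0, 1, 1], [1, 0, 1]], D = diag(1, -5, -1), P⁻¹ = [[1, 0, 0], [1, 1, -1], [-1, 0, 1]].
T² = P·diag(1, 25, 1)·P⁻¹ = [[1, 0, 0], [24, 25, -24], [0, 0, 1]].
The requested entry is 25.

25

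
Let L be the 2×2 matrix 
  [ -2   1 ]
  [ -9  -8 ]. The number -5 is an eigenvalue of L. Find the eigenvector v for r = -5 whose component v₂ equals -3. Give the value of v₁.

L + 5I = [[3, 1], [-9, -3]].
Solving (L + 5I)v = 0 gives the eigenspace spanned by (1, -3).
With v₂ = -3, v = (1, -3), so v₁ = 1.

1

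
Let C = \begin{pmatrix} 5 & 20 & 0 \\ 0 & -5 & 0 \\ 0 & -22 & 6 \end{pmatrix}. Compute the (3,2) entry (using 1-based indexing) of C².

Characteristic polynomial: λ^3 - 6λ^2 - 25λ + 150 = (λ - 6)(λ - 5)(λ + 5), so the eigenvalues are -5, 5, 6.
λ=5: eigenvector (1, 0, 0).
λ=-5: eigenvector (-2, 1, 2).
λ=6: eigenvector (0, 0, 1).
P = [[1, -2, 0], [0, 1, 0], [0, 2, 1]], D = diag(5, -5, 6), P⁻¹ = [[1, 2, 0], [0, 1, 0], [0, -2, 1]].
C² = P·diag(25, 25, 36)·P⁻¹ = [[25, 0, 0], [0, 25, 0], [0, -22, 36]].
The requested entry is -22.

-22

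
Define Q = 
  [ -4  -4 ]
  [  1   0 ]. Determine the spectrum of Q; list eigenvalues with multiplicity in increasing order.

Characteristic polynomial: p(t) = t^2 + 4t + 4 = (t + 2)^2.
Roots (with multiplicity): -2, -2.

-2, -2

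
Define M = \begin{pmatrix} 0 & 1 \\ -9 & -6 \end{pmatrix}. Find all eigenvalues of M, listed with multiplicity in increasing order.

Characteristic polynomial: p(t) = t^2 + 6t + 9 = (t + 3)^2.
Roots (with multiplicity): -3, -3.

-3, -3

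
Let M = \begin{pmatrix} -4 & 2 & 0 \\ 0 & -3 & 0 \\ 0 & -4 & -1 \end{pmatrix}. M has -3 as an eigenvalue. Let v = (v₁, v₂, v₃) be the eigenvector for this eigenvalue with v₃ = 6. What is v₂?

3

M + 3I = [[-1, 2, 0], [0, 0, 0], [0, -4, 2]].
Solving (M + 3I)v = 0 gives the eigenspace spanned by (6, 3, 6).
With v₃ = 6, v = (6, 3, 6), so v₂ = 3.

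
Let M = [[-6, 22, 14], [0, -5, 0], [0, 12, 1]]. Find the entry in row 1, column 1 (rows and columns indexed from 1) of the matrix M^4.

1296

Characteristic polynomial: μ^3 + 10μ^2 + 19μ - 30 = (μ - 1)(μ + 5)(μ + 6), so the eigenvalues are -6, -5, 1.
μ=-6: eigenvector (1, 0, 0).
μ=1: eigenvector (2, 0, 1).
μ=-5: eigenvector (-6, 1, -2).
P = [[1, 2, -6], [0, 0, 1], [0, 1, -2]], D = diag(-6, 1, -5), P⁻¹ = [[1, 2, -2], [0, 2, 1], [0, 1, 0]].
M⁴ = P·diag(1296, 1, 625)·P⁻¹ = [[1296, -1154, -2590], [0, 625, 0], [0, -1248, 1]].
The requested entry is 1296.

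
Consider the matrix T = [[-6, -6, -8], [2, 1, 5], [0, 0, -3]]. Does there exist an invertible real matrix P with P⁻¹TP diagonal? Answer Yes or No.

No

Characteristic polynomial: p(λ) = λ^3 + 8λ^2 + 21λ + 18 = (λ + 2)(λ + 3)^2.
λ = -3 has algebraic multiplicity 2; rank(T + 3I) = 2, so geometric multiplicity = 1.
Geometric multiplicity < algebraic multiplicity, so T is not diagonalizable.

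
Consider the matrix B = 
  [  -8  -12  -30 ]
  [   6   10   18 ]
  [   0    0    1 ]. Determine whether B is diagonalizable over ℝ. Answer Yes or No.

Characteristic polynomial: p(μ) = μ^3 - 3μ^2 - 6μ + 8 = (μ - 4)(μ - 1)(μ + 2).
All 3 eigenvalues are distinct, so B is diagonalizable.

Yes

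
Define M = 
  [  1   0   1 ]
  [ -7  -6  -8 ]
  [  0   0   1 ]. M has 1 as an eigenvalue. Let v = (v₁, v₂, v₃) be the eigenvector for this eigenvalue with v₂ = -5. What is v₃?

M − 1I = [[0, 0, 1], [-7, -7, -8], [0, 0, 0]].
Solving (M − 1I)v = 0 gives the eigenspace spanned by (5, -5, 0).
With v₂ = -5, v = (5, -5, 0), so v₃ = 0.

0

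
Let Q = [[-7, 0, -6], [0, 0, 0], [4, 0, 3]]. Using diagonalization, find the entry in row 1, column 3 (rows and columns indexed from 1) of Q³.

Characteristic polynomial: s^3 + 4s^2 + 3s = s(s + 1)(s + 3), so the eigenvalues are -3, -1, 0.
s=-1: eigenvector (-1, 0, 1).
s=0: eigenvector (0, 1, 0).
s=-3: eigenvector (-3, 0, 2).
P = [[-1, 0, -3], [0, 1, 0], [1, 0, 2]], D = diag(-1, 0, -3), P⁻¹ = [[2, 0, 3], [0, 1, 0], [-1, 0, -1]].
Q³ = P·diag(-1, 0, -27)·P⁻¹ = [[-79, 0, -78], [0, 0, 0], [52, 0, 51]].
The requested entry is -78.

-78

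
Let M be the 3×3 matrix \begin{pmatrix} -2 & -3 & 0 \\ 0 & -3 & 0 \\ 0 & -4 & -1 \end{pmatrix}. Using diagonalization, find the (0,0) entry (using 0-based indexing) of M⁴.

16

Characteristic polynomial: r^3 + 6r^2 + 11r + 6 = (r + 1)(r + 2)(r + 3), so the eigenvalues are -3, -2, -1.
r=-2: eigenvector (1, 0, 0).
r=-3: eigenvector (3, 1, 2).
r=-1: eigenvector (0, 0, 1).
P = [[1, 3, 0], [0, 1, 0], [0, 2, 1]], D = diag(-2, -3, -1), P⁻¹ = [[1, -3, 0], [0, 1, 0], [0, -2, 1]].
M⁴ = P·diag(16, 81, 1)·P⁻¹ = [[16, 195, 0], [0, 81, 0], [0, 160, 1]].
The requested entry is 16.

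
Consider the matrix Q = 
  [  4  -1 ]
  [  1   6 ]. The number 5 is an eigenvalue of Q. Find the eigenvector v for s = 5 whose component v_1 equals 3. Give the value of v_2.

Q − 5I = [[-1, -1], [1, 1]].
Solving (Q − 5I)v = 0 gives the eigenspace spanned by (3, -3).
With v_1 = 3, v = (3, -3), so v_2 = -3.

-3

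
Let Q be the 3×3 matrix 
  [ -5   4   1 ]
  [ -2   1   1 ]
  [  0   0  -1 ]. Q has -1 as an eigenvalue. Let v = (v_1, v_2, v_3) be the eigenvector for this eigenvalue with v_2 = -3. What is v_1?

-3

Q + 1I = [[-4, 4, 1], [-2, 2, 1], [0, 0, 0]].
Solving (Q + 1I)v = 0 gives the eigenspace spanned by (-3, -3, 0).
With v_2 = -3, v = (-3, -3, 0), so v_1 = -3.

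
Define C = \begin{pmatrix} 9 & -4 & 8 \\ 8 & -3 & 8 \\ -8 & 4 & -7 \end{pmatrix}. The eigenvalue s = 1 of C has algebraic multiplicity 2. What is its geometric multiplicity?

C − 1I = [[8, -4, 8], [8, -4, 8], [-8, 4, -8]].
This matrix has rank 1, so its null space has dimension 3 − 1 = 2.

2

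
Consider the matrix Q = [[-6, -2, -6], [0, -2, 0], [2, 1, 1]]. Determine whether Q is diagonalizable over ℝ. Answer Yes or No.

Characteristic polynomial: p(s) = s^3 + 7s^2 + 16s + 12 = (s + 2)^2(s + 3).
s = -2 has algebraic multiplicity 2; rank(Q + 2I) = 1, so geometric multiplicity = 2.
Every eigenvalue has geometric = algebraic multiplicity, so Q is diagonalizable.

Yes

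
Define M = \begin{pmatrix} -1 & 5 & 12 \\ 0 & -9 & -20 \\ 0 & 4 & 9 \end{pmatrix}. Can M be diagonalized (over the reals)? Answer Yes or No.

Characteristic polynomial: p(μ) = μ^3 + μ^2 - μ - 1 = (μ - 1)(μ + 1)^2.
μ = -1 has algebraic multiplicity 2; rank(M + 1I) = 2, so geometric multiplicity = 1.
Geometric multiplicity < algebraic multiplicity, so M is not diagonalizable.

No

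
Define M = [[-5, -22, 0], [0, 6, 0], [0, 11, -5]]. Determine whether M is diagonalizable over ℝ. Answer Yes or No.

Yes

Characteristic polynomial: p(t) = t^3 + 4t^2 - 35t - 150 = (t - 6)(t + 5)^2.
t = -5 has algebraic multiplicity 2; rank(M + 5I) = 1, so geometric multiplicity = 2.
Every eigenvalue has geometric = algebraic multiplicity, so M is diagonalizable.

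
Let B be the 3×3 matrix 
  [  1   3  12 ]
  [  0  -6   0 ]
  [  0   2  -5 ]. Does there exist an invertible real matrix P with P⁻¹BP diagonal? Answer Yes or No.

Yes

Characteristic polynomial: p(t) = t^3 + 10t^2 + 19t - 30 = (t - 1)(t + 5)(t + 6).
All 3 eigenvalues are distinct, so B is diagonalizable.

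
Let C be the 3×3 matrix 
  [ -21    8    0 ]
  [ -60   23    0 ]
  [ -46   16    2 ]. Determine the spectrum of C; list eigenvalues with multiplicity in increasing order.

Characteristic polynomial: p(λ) = λ^3 - 4λ^2 + λ + 6 = (λ - 3)(λ - 2)(λ + 1).
Roots (with multiplicity): -1, 2, 3.

-1, 2, 3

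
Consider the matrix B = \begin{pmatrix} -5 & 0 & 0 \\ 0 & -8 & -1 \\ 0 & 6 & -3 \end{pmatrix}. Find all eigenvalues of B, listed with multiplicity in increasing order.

-6, -5, -5

Characteristic polynomial: p(μ) = μ^3 + 16μ^2 + 85μ + 150 = (μ + 5)^2(μ + 6).
Roots (with multiplicity): -6, -5, -5.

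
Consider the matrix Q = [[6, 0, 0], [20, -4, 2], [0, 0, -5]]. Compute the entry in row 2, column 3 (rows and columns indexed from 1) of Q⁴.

Characteristic polynomial: s^3 + 3s^2 - 34s - 120 = (s - 6)(s + 4)(s + 5), so the eigenvalues are -5, -4, 6.
s=6: eigenvector (1, 2, 0).
s=-5: eigenvector (0, -2, 1).
s=-4: eigenvector (0, 1, 0).
P = [[1, 0, 0], [2, -2, 1], [0, 1, 0]], D = diag(6, -5, -4), P⁻¹ = [[1, 0, 0], [0, 0, 1], [-2, 1, 2]].
Q⁴ = P·diag(1296, 625, 256)·P⁻¹ = [[1296, 0, 0], [2080, 256, -738], [0, 0, 625]].
The requested entry is -738.

-738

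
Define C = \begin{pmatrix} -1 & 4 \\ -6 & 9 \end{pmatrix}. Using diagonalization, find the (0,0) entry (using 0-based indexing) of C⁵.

Characteristic polynomial: t^2 - 8t + 15 = (t - 5)(t - 3), so the eigenvalues are 3, 5.
t=5: eigenvector (2, 3).
t=3: eigenvector (1, 1).
P = [[2, 1], [3, 1]], D = diag(5, 3), P⁻¹ = [[-1, 1], [3, -2]].
C⁵ = P·diag(3125, 243)·P⁻¹ = [[-5521, 5764], [-8646, 8889]].
The requested entry is -5521.

-5521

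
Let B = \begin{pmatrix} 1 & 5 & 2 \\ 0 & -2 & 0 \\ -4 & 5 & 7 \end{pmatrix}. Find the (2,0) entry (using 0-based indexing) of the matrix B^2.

Characteristic polynomial: λ^3 - 6λ^2 - λ + 30 = (λ - 5)(λ - 3)(λ + 2), so the eigenvalues are -2, 3, 5.
λ=5: eigenvector (-1, 0, -2).
λ=-2: eigenvector (-1, 1, -1).
λ=3: eigenvector (1, 0, 1).
P = [[-1, -1, 1], [0, 1, 0], [-2, -1, 1]], D = diag(5, -2, 3), P⁻¹ = [[1, 0, -1], [0, 1, 0], [2, 1, -1]].
B² = P·diag(25, 4, 9)·P⁻¹ = [[-7, 5, 16], [0, 4, 0], [-32, 5, 41]].
The requested entry is -32.

-32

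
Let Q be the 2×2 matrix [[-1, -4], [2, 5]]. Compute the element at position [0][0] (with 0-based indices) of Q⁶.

-727

Characteristic polynomial: t^2 - 4t + 3 = (t - 3)(t - 1), so the eigenvalues are 1, 3.
t=3: eigenvector (-1, 1).
t=1: eigenvector (2, -1).
P = [[-1, 2], [1, -1]], D = diag(3, 1), P⁻¹ = [[1, 2], [1, 1]].
Q⁶ = P·diag(729, 1)·P⁻¹ = [[-727, -1456], [728, 1457]].
The requested entry is -727.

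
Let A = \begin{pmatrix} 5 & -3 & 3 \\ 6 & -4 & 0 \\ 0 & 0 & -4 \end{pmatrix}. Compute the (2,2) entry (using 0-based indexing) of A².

Characteristic polynomial: s^3 + 3s^2 - 6s - 8 = (s - 2)(s + 1)(s + 4), so the eigenvalues are -4, -1, 2.
s=2: eigenvector (1, 1, 0).
s=-1: eigenvector (1, 2, 0).
s=-4: eigenvector (0, 1, 1).
P = [[1, 1, 0], [1, 2, 1], [0, 0, 1]], D = diag(2, -1, -4), P⁻¹ = [[2, -1, 1], [-1, 1, -1], [0, 0, 1]].
A² = P·diag(4, 1, 16)·P⁻¹ = [[7, -3, 3], [6, -2, 18], [0, 0, 16]].
The requested entry is 16.

16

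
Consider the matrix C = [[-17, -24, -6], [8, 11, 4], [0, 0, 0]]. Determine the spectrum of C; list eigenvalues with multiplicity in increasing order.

-5, -1, 0

Characteristic polynomial: p(λ) = λ^3 + 6λ^2 + 5λ = λ(λ + 1)(λ + 5).
Roots (with multiplicity): -5, -1, 0.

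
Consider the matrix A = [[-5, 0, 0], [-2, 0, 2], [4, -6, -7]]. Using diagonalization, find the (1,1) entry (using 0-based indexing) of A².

Characteristic polynomial: λ^3 + 12λ^2 + 47λ + 60 = (λ + 3)(λ + 4)(λ + 5), so the eigenvalues are -5, -4, -3.
λ=-5: eigenvector (1, 2, -4).
λ=-4: eigenvector (0, 1, -2).
λ=-3: eigenvector (0, 2, -3).
P = [[1, 0, 0], [2, 1, 2], [-4, -2, -3]], D = diag(-5, -4, -3), P⁻¹ = [[1, 0, 0], [-2, -3, -2], [0, 2, 1]].
A² = P·diag(25, 16, 9)·P⁻¹ = [[25, 0, 0], [18, -12, -14], [-36, 42, 37]].
The requested entry is -12.

-12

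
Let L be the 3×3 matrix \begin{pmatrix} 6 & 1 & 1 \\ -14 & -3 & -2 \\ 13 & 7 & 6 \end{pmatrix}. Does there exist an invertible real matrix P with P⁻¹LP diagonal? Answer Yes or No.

Characteristic polynomial: p(r) = r^3 - 9r^2 + 15r + 25 = (r - 5)^2(r + 1).
r = 5 has algebraic multiplicity 2; rank(L − 5I) = 2, so geometric multiplicity = 1.
Geometric multiplicity < algebraic multiplicity, so L is not diagonalizable.

No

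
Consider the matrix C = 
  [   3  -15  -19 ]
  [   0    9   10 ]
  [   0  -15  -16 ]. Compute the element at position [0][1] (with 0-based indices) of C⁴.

3885

Characteristic polynomial: λ^3 + 4λ^2 - 15λ - 18 = (λ - 3)(λ + 1)(λ + 6), so the eigenvalues are -6, -1, 3.
λ=-6: eigenvector (3, -2, 3).
λ=-1: eigenvector (-1, 1, -1).
λ=3: eigenvector (1, 0, 0).
P = [[3, -1, 1], [-2, 1, 0], [3, -1, 0]], D = diag(-6, -1, 3), P⁻¹ = [[0, 1, 1], [0, 3, 2], [1, 0, -1]].
C⁴ = P·diag(1296, 1, 81)·P⁻¹ = [[81, 3885, 3805], [0, -2589, -2590], [0, 3885, 3886]].
The requested entry is 3885.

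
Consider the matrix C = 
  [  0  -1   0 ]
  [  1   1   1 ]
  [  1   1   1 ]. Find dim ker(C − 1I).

C − 1I = [[-1, -1, 0], [1, 0, 1], [1, 1, 0]].
This matrix has rank 2, so its null space has dimension 3 − 2 = 1.

1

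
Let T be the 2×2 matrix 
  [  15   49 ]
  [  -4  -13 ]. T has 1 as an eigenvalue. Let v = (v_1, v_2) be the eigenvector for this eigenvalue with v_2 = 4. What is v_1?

-14

T − 1I = [[14, 49], [-4, -14]].
Solving (T − 1I)v = 0 gives the eigenspace spanned by (-14, 4).
With v_2 = 4, v = (-14, 4), so v_1 = -14.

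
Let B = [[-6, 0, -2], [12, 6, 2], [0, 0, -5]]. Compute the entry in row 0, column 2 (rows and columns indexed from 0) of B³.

-182

Characteristic polynomial: s^3 + 5s^2 - 36s - 180 = (s - 6)(s + 5)(s + 6), so the eigenvalues are -6, -5, 6.
s=-6: eigenvector (1, -1, 0).
s=6: eigenvector (0, 1, 0).
s=-5: eigenvector (-2, 2, 1).
P = [[1, 0, -2], [-1, 1, 2], [0, 0, 1]], D = diag(-6, 6, -5), P⁻¹ = [[1, 0, 2], [1, 1, 0], [0, 0, 1]].
B³ = P·diag(-216, 216, -125)·P⁻¹ = [[-216, 0, -182], [432, 216, 182], [0, 0, -125]].
The requested entry is -182.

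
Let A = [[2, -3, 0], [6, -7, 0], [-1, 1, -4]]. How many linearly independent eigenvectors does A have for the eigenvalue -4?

A + 4I = [[6, -3, 0], [6, -3, 0], [-1, 1, 0]].
This matrix has rank 2, so its null space has dimension 3 − 2 = 1.

1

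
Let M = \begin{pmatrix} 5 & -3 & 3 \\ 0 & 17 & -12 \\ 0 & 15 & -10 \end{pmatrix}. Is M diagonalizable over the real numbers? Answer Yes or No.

Characteristic polynomial: p(s) = s^3 - 12s^2 + 45s - 50 = (s - 5)^2(s - 2).
s = 5 has algebraic multiplicity 2; rank(M − 5I) = 1, so geometric multiplicity = 2.
Every eigenvalue has geometric = algebraic multiplicity, so M is diagonalizable.

Yes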